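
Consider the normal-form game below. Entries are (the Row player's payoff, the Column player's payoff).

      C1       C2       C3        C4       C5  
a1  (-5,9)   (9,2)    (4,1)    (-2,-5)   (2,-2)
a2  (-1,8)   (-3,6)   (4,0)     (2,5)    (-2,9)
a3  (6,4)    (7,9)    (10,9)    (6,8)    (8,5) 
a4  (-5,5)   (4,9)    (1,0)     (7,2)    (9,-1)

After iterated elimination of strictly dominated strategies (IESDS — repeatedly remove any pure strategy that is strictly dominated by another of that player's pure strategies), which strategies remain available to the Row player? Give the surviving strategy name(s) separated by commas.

The Row player's strategy a2 is strictly dominated by a3 (C1: 6>-1, C2: 7>-3, C3: 10>4, C4: 6>2, C5: 8>-2) and is removed.
The Column player's strategy C4 is strictly dominated by C2 (a1: 2>-5, a3: 9>8, a4: 9>2) and is removed.
For the Column player, C2 strictly dominates C5 on the remaining rows (a1: 2>-2, a3: 9>5, a4: 9>-1); eliminate C5.
The Row player's strategy a4 is strictly dominated by a3 (C1: 6>-5, C2: 7>4, C3: 10>1) and is removed.
Among the remaining strategies, none is strictly dominated by another pure strategy of the same player, so the elimination stops.
Surviving strategies — the Row player: {a1, a3}; the Column player: {C1, C2, C3}.

a1, a3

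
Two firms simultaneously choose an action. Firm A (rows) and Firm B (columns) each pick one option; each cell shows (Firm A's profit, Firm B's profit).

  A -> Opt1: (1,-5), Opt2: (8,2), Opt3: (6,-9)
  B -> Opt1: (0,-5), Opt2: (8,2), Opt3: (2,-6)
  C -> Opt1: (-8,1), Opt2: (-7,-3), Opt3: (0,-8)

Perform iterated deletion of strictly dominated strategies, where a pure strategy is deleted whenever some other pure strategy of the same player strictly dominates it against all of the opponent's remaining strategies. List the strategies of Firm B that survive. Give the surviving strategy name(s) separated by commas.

Opt2

For Firm A, A strictly dominates C on the remaining columns (Opt1: 1>-8, Opt2: 8>-7, Opt3: 6>0); eliminate C.
Firm B's strategy Opt1 is strictly dominated by Opt2 (A: 2>-5, B: 2>-5) and is removed.
For Firm B, Opt2 strictly dominates Opt3 on the remaining rows (A: 2>-9, B: 2>-6); eliminate Opt3.
Among the remaining strategies, none is strictly dominated by another pure strategy of the same player, so the elimination stops.
Surviving strategies — Firm A: {A, B}; Firm B: {Opt2}.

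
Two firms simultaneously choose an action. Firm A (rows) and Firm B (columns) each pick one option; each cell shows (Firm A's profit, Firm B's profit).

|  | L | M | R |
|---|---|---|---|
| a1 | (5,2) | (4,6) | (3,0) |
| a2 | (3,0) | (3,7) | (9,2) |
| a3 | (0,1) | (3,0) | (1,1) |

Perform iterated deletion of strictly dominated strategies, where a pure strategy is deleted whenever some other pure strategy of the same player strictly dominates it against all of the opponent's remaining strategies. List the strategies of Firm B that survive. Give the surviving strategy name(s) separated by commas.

Row a3 is eliminated: a1 beats it against every remaining column (L: 5>0, M: 4>3, R: 3>1).
For Firm B, M strictly dominates L on the remaining rows (a1: 6>2, a2: 7>0); eliminate L.
For Firm B, M strictly dominates R on the remaining rows (a1: 6>0, a2: 7>2); eliminate R.
Row a2 is eliminated: a1 beats it against every remaining column (M: 4>3).
Among the remaining strategies, none is strictly dominated by another pure strategy of the same player, so the elimination stops.
Surviving strategies — Firm A: {a1}; Firm B: {M}.

M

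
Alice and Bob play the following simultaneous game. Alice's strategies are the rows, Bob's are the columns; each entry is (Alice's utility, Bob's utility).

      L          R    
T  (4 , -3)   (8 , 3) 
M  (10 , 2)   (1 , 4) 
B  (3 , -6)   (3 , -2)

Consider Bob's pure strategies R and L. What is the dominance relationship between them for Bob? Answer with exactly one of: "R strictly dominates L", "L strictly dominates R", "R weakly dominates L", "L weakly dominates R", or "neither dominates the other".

R's payoffs vs L's, by Alice's action — T: 3>-3, M: 4>2, B: -2>-6.
Every comparison favours R, so R strictly dominates L.

R strictly dominates L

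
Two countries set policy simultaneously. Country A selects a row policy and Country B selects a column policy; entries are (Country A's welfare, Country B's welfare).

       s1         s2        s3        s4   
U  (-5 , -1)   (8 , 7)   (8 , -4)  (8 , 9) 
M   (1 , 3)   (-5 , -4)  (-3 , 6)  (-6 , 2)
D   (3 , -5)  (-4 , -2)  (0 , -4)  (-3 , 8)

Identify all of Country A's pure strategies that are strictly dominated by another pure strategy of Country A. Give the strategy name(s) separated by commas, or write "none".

M

U is not dominated — it holds its own against M at s2 (8>-5); D at s2 (8>-4).
M: dominated, since D does at least as well everywhere (s1: 3>1, s2: -4>-5, s3: 0>-3, s4: -3>-6).
D: no other strategy beats it everywhere (U at s1 (3>-5); M at s1 (3>1)).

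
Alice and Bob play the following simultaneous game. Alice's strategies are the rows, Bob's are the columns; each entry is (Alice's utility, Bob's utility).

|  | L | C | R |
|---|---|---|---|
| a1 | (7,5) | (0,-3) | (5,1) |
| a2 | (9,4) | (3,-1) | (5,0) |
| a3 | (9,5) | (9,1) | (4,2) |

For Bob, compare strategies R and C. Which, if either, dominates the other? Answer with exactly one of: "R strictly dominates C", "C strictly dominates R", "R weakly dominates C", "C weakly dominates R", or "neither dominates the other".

R's payoffs vs C's, by Alice's action — a1: 1>-3, a2: 0>-1, a3: 2>1.
R gives a strictly higher payoff against every action of Alice, so R strictly dominates C.

R strictly dominates C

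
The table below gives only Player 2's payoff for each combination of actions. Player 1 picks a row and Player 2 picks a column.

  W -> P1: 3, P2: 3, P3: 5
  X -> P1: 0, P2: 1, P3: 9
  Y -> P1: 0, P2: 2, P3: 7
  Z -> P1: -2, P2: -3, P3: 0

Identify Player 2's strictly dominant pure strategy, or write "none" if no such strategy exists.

P3

P3 vs P1: W: 5>3, X: 9>0, Y: 7>0, Z: 0>-2.
P3 vs P2: W: 5>3, X: 9>1, Y: 7>2, Z: 0>-3.
P3 strictly beats every other strategy against every opponent action, so it is strictly dominant.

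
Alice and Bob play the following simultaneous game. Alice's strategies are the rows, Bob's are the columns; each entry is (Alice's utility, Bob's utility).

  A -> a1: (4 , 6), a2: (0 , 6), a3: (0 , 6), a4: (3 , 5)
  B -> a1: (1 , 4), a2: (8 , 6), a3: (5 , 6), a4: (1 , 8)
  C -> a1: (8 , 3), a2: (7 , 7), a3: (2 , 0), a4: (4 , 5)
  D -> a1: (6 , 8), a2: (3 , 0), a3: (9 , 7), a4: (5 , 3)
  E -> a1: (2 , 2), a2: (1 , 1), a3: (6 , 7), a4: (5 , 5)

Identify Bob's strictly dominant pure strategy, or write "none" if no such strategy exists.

a1 fails to dominate a2 at A (6=6).
a2 fails to dominate a1 at A (6=6).
a3 fails to dominate a1 at A (6=6).
a4 fails to dominate a1 at A (5<6).
No single strategy dominates all the others.

none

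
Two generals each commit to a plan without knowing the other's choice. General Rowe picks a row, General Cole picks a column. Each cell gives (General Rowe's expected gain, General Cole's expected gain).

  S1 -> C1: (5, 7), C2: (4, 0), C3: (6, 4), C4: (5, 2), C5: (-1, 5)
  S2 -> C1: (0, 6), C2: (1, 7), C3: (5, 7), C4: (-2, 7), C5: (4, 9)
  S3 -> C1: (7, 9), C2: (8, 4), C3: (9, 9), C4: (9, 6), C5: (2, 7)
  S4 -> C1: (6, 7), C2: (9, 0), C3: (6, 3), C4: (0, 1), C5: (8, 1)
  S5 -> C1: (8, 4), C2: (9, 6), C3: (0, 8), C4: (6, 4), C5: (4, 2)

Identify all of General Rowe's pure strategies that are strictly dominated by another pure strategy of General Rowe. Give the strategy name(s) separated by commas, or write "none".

S3 strictly dominates S1 — C1: 7>5, C2: 8>4, C3: 9>6, C4: 9>5, C5: 2>-1.
S4 strictly dominates S2 — C1: 6>0, C2: 9>1, C3: 6>5, C4: 0>-2, C5: 8>4.
S3 is not dominated — it holds its own against S1 at C1 (7>5); S2 at C1 (7>0); S4 at C1 (7>6); S5 at C3 (9>0).
Nothing dominates S4: S1 at C1 (6>5); S2 at C1 (6>0); S3 at C2 (9>8); S5 at C2 (9=9).
Nothing dominates S5: S1 at C1 (8>5); S2 at C1 (8>0); S3 at C1 (8>7); S4 at C1 (8>6).

S1, S2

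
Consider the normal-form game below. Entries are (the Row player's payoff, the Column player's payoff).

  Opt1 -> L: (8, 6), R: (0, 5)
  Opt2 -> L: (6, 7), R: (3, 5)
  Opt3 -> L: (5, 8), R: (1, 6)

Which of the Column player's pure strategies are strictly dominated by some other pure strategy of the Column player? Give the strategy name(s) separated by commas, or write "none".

R

L: no other strategy beats it everywhere (R at Opt1 (6>5)).
R: dominated, since L does at least as well everywhere (Opt1: 6>5, Opt2: 7>5, Opt3: 8>6).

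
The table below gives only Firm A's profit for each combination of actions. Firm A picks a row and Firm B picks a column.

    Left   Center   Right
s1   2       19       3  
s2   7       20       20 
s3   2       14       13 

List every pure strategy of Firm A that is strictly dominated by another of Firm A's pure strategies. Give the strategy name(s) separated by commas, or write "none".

s2 strictly dominates s1 — Left: 7>2, Center: 20>19, Right: 20>3.
Nothing dominates s2: s1 at Left (7>2); s3 at Left (7>2).
s2 strictly dominates s3 — Left: 7>2, Center: 20>14, Right: 20>13.

s1, s3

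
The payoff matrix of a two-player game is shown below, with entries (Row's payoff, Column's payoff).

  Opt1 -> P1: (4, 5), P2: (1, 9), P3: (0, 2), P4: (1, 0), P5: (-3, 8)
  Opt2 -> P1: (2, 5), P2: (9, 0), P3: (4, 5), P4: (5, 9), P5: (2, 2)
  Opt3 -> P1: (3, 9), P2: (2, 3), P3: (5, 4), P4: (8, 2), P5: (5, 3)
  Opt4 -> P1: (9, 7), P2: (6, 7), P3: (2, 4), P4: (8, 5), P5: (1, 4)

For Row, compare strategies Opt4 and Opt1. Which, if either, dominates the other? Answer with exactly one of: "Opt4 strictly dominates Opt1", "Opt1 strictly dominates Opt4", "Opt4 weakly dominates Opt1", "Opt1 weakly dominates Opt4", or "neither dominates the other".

Opt4's payoffs vs Opt1's, by Column's action — P1: 9>4, P2: 6>1, P3: 2>0, P4: 8>1, P5: 1>-3.
Every comparison favours Opt4, so Opt4 strictly dominates Opt1.

Opt4 strictly dominates Opt1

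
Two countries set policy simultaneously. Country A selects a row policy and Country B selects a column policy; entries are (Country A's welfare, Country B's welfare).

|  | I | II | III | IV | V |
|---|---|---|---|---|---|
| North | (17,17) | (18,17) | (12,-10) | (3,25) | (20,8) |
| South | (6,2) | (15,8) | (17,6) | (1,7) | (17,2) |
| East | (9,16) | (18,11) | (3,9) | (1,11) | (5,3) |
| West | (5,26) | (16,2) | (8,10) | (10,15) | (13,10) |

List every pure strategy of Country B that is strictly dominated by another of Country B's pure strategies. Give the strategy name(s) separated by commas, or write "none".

III, V

I is not dominated — it holds its own against II at North (17=17); III at North (17>-10); IV at East (16>11); V at North (17>8).
Nothing dominates II: I at North (17=17); III at North (17>-10); IV at South (8>7); V at North (17>8).
IV strictly dominates III — North: 25>-10, South: 7>6, East: 11>9, West: 15>10.
IV: no other strategy beats it everywhere (I at North (25>17); II at North (25>17); III at North (25>-10); V at North (25>8)).
V: dominated, since IV does at least as well everywhere (North: 25>8, South: 7>2, East: 11>3, West: 15>10).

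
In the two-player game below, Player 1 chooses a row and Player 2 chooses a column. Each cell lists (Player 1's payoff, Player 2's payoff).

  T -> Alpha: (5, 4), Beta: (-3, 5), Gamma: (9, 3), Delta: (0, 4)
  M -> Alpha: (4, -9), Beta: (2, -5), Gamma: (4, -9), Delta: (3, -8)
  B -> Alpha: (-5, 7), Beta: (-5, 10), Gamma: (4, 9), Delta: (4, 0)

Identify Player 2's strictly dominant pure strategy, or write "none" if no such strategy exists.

Beta vs Alpha: T: 5>4, M: -5>-9, B: 10>7.
Beta vs Gamma: T: 5>3, M: -5>-9, B: 10>9.
Beta vs Delta: T: 5>4, M: -5>-8, B: 10>0.
Beta strictly beats every other strategy against every opponent action, so it is strictly dominant.

Beta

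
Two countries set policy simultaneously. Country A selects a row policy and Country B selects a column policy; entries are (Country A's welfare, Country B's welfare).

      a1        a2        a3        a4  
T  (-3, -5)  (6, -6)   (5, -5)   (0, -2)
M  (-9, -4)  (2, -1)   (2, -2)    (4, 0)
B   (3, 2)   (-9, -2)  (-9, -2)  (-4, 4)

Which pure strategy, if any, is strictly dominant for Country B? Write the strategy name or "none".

a4 vs a1: T: -2>-5, M: 0>-4, B: 4>2.
a4 vs a2: T: -2>-6, M: 0>-1, B: 4>-2.
a4 vs a3: T: -2>-5, M: 0>-2, B: 4>-2.
a4 strictly beats every other strategy against every opponent action, so it is strictly dominant.

a4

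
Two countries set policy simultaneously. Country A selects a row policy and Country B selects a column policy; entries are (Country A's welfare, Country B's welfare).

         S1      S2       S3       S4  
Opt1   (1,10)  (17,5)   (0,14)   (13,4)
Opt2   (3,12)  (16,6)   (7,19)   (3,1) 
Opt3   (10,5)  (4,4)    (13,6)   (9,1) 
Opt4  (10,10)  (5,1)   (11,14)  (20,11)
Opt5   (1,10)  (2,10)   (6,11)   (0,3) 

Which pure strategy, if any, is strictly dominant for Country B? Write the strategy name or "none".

S3

S3 vs S1: Opt1: 14>10, Opt2: 19>12, Opt3: 6>5, Opt4: 14>10, Opt5: 11>10.
S3 vs S2: Opt1: 14>5, Opt2: 19>6, Opt3: 6>4, Opt4: 14>1, Opt5: 11>10.
S3 vs S4: Opt1: 14>4, Opt2: 19>1, Opt3: 6>1, Opt4: 14>11, Opt5: 11>3.
S3 strictly beats every other strategy against every opponent action, so it is strictly dominant.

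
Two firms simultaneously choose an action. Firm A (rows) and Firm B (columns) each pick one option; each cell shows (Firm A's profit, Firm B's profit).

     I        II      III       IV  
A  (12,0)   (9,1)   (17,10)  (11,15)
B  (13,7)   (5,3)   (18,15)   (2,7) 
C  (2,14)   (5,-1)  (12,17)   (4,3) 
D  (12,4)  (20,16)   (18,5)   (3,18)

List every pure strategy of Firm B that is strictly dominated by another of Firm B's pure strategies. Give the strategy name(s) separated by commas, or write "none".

I, II

III strictly dominates I — A: 10>0, B: 15>7, C: 17>14, D: 5>4.
II is strictly dominated by IV (A: 15>1, B: 7>3, C: 3>-1, D: 18>16).
III: no other strategy beats it everywhere (I at A (10>0); II at A (10>1); IV at B (15>7)).
IV: no other strategy beats it everywhere (I at A (15>0); II at A (15>1); III at A (15>10)).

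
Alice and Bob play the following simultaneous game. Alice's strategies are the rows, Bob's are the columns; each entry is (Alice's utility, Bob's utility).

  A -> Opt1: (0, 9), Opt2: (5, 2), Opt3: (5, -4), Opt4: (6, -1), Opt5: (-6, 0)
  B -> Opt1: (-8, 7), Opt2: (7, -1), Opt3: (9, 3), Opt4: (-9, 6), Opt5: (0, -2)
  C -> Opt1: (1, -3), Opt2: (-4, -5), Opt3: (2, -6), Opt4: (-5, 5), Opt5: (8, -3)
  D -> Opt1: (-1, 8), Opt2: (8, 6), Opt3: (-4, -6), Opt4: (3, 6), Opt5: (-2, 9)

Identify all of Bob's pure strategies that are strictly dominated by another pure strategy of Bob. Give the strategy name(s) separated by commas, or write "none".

Opt1 is not dominated — it holds its own against Opt2 at A (9>2); Opt3 at A (9>-4); Opt4 at A (9>-1); Opt5 at A (9>0).
Opt1 strictly dominates Opt2 — A: 9>2, B: 7>-1, C: -3>-5, D: 8>6.
Opt1 strictly dominates Opt3 — A: 9>-4, B: 7>3, C: -3>-6, D: 8>-6.
Opt4: no other strategy beats it everywhere (Opt1 at C (5>-3); Opt2 at B (6>-1); Opt3 at A (-1>-4); Opt5 at B (6>-2)).
Opt5: no other strategy beats it everywhere (Opt1 at C (-3=-3); Opt2 at C (-3>-5); Opt3 at A (0>-4); Opt4 at A (0>-1)).

Opt2, Opt3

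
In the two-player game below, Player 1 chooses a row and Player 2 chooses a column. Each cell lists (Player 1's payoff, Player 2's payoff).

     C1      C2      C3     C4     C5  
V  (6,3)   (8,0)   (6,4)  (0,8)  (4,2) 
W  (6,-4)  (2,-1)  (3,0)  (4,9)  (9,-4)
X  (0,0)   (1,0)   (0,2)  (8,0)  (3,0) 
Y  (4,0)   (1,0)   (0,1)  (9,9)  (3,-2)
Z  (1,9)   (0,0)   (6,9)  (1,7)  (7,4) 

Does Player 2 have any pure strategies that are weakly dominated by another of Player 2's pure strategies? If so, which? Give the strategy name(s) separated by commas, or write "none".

C3 weakly dominates C1 — V: 4>3, W: 0>-4, X: 2>0, Y: 1>0, Z: 9=9.
C2: dominated, since C3 does at least as well everywhere (V: 4>0, W: 0>-1, X: 2>0, Y: 1>0, Z: 9>0).
C3: no other strategy beats it everywhere (C1 at V (4>3); C2 at V (4>0); C4 at X (2>0); C5 at V (4>2)).
C4 is not dominated — it holds its own against C1 at V (8>3); C2 at V (8>0); C3 at V (8>4); C5 at V (8>2).
C5 is weakly dominated by C1 (V: 3>2, W: -4=-4, X: 0=0, Y: 0>-2, Z: 9>4).

C1, C2, C5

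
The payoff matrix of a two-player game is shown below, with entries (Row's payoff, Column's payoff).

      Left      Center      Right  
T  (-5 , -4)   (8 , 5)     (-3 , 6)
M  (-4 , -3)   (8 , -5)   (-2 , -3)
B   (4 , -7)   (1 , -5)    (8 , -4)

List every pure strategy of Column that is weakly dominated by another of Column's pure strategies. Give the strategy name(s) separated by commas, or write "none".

Right weakly dominates Left — T: 6>-4, M: -3=-3, B: -4>-7.
Center: dominated, since Right does at least as well everywhere (T: 6>5, M: -3>-5, B: -4>-5).
Right is not dominated — it holds its own against Left at T (6>-4); Center at T (6>5).

Left, Center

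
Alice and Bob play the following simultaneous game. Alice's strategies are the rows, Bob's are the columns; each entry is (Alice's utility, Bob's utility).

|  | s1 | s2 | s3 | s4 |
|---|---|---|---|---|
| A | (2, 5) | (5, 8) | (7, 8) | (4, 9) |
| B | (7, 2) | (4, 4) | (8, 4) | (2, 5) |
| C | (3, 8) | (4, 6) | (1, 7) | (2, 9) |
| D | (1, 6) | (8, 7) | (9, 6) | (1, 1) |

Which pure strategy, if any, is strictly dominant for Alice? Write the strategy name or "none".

A fails to dominate B at s1 (2<7).
B fails to dominate A at s2 (4<5).
C fails to dominate A at s2 (4<5).
D fails to dominate A at s1 (1<2).
No single strategy dominates all the others.

none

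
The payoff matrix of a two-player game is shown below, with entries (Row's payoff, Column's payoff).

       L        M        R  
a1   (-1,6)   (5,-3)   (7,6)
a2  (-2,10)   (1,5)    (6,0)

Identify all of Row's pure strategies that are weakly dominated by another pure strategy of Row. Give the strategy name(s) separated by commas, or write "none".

a1 is not dominated — it holds its own against a2 at L (-1>-2).
a1 weakly dominates a2 — L: -1>-2, M: 5>1, R: 7>6.

a2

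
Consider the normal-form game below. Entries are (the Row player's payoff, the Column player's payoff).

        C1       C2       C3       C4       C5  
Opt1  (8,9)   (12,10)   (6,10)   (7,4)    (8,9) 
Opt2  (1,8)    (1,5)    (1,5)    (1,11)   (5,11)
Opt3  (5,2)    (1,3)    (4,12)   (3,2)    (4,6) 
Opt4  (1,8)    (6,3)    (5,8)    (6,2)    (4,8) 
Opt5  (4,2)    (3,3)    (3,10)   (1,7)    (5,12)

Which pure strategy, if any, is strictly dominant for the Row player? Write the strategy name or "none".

Opt1 vs Opt2: C1: 8>1, C2: 12>1, C3: 6>1, C4: 7>1, C5: 8>5.
Opt1 vs Opt3: C1: 8>5, C2: 12>1, C3: 6>4, C4: 7>3, C5: 8>4.
Opt1 vs Opt4: C1: 8>1, C2: 12>6, C3: 6>5, C4: 7>6, C5: 8>4.
Opt1 vs Opt5: C1: 8>4, C2: 12>3, C3: 6>3, C4: 7>1, C5: 8>5.
Opt1 strictly beats every other strategy against every opponent action, so it is strictly dominant.

Opt1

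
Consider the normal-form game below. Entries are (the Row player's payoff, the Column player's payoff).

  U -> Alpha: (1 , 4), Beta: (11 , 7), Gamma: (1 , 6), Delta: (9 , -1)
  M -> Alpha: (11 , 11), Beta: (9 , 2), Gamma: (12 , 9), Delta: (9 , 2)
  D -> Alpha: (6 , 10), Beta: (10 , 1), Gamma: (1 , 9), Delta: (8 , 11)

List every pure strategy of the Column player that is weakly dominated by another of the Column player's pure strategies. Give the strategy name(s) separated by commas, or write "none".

none

Alpha: no other strategy beats it everywhere (Beta at M (11>2); Gamma at M (11>9); Delta at U (4>-1)).
Nothing dominates Beta: Alpha at U (7>4); Gamma at U (7>6); Delta at U (7>-1).
Nothing dominates Gamma: Alpha at U (6>4); Beta at M (9>2); Delta at U (6>-1).
Delta is not dominated — it holds its own against Alpha at D (11>10); Beta at D (11>1); Gamma at D (11>9).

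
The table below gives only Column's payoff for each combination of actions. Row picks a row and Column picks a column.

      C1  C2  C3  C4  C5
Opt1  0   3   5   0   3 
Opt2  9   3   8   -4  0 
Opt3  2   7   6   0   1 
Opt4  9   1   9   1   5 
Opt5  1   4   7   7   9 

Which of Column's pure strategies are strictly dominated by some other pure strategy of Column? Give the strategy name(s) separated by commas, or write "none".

C1 is not dominated — it holds its own against C2 at Opt2 (9>3); C3 at Opt2 (9>8); C4 at Opt1 (0=0); C5 at Opt2 (9>0).
C2 is not dominated — it holds its own against C1 at Opt1 (3>0); C3 at Opt3 (7>6); C4 at Opt1 (3>0); C5 at Opt1 (3=3).
C3: no other strategy beats it everywhere (C1 at Opt1 (5>0); C2 at Opt1 (5>3); C4 at Opt1 (5>0); C5 at Opt1 (5>3)).
C5 strictly dominates C4 — Opt1: 3>0, Opt2: 0>-4, Opt3: 1>0, Opt4: 5>1, Opt5: 9>7.
Nothing dominates C5: C1 at Opt1 (3>0); C2 at Opt1 (3=3); C3 at Opt5 (9>7); C4 at Opt1 (3>0).

C4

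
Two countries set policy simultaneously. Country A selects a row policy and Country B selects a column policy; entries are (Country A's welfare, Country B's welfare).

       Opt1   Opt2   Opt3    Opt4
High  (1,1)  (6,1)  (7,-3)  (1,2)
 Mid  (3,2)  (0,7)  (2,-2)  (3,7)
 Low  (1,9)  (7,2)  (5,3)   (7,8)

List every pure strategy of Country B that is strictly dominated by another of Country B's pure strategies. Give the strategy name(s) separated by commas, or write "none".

Opt3

Nothing dominates Opt1: Opt2 at High (1=1); Opt3 at High (1>-3); Opt4 at Low (9>8).
Opt2: no other strategy beats it everywhere (Opt1 at High (1=1); Opt3 at High (1>-3); Opt4 at Mid (7=7)).
Opt3: dominated, since Opt1 does at least as well everywhere (High: 1>-3, Mid: 2>-2, Low: 9>3).
Nothing dominates Opt4: Opt1 at High (2>1); Opt2 at High (2>1); Opt3 at High (2>-3).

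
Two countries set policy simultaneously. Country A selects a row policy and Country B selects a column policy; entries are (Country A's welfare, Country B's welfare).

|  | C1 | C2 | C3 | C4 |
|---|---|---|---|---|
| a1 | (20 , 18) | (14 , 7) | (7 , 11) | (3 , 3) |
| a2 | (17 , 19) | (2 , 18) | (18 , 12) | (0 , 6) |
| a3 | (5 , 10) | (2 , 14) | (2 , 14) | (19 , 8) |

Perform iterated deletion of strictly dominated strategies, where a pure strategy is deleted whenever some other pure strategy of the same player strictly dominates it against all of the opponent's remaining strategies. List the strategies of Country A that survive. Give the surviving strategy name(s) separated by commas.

a1

Column C4 is eliminated: C1 beats it against every remaining row (a1: 18>3, a2: 19>6, a3: 10>8).
Row a3 is eliminated: a1 beats it against every remaining column (C1: 20>5, C2: 14>2, C3: 7>2).
Column C2 is eliminated: C1 beats it against every remaining row (a1: 18>7, a2: 19>18).
Country B's strategy C3 is strictly dominated by C1 (a1: 18>11, a2: 19>12) and is removed.
For Country A, a1 strictly dominates a2 on the remaining columns (C1: 20>17); eliminate a2.
Among the remaining strategies, none is strictly dominated by another pure strategy of the same player, so the elimination stops.
Surviving strategies — Country A: {a1}; Country B: {C1}.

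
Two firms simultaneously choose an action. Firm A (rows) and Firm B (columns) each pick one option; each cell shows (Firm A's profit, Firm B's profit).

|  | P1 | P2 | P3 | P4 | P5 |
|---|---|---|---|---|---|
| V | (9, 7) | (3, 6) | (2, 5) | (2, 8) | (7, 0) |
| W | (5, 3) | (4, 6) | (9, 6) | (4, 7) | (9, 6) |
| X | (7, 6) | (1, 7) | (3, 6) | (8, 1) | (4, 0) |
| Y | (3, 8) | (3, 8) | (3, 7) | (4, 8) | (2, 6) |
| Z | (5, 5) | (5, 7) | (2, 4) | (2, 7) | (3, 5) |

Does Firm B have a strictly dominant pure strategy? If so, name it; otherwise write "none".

P1 fails to dominate P2 at W (3<6).
P2 fails to dominate P1 at V (6<7).
P3 fails to dominate P1 at V (5<7).
P4 fails to dominate P1 at X (1<6).
P5 fails to dominate P1 at V (0<7).
No single strategy dominates all the others.

none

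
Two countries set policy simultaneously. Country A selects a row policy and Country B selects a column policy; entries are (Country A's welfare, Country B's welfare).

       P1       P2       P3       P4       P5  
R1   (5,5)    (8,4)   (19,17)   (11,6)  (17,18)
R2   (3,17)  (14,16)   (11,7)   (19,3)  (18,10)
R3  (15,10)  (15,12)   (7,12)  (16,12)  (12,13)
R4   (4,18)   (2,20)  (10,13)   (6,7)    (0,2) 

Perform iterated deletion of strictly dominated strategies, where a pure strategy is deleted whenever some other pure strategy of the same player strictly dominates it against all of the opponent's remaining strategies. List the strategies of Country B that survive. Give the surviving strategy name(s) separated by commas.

P1, P2, P5

Country A's strategy R4 is strictly dominated by R1 (P1: 5>4, P2: 8>2, P3: 19>10, P4: 11>6, P5: 17>0) and is removed.
For Country B, P5 strictly dominates P3 on the remaining rows (R1: 18>17, R2: 10>7, R3: 13>12); eliminate P3.
Country B's strategy P4 is strictly dominated by P5 (R1: 18>6, R2: 10>3, R3: 13>12) and is removed.
Among the remaining strategies, none is strictly dominated by another pure strategy of the same player, so the elimination stops.
Surviving strategies — Country A: {R1, R2, R3}; Country B: {P1, P2, P5}.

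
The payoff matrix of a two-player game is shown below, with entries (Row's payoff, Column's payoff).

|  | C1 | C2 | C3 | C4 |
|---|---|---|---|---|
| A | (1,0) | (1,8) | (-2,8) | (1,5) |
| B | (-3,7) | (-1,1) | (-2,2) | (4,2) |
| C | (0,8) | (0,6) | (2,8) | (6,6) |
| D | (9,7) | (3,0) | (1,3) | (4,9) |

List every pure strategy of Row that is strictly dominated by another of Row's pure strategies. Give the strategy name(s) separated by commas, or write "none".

A, B

A: dominated, since D does at least as well everywhere (C1: 9>1, C2: 3>1, C3: 1>-2, C4: 4>1).
C strictly dominates B — C1: 0>-3, C2: 0>-1, C3: 2>-2, C4: 6>4.
Nothing dominates C: A at C3 (2>-2); B at C1 (0>-3); D at C3 (2>1).
Nothing dominates D: A at C1 (9>1); B at C1 (9>-3); C at C1 (9>0).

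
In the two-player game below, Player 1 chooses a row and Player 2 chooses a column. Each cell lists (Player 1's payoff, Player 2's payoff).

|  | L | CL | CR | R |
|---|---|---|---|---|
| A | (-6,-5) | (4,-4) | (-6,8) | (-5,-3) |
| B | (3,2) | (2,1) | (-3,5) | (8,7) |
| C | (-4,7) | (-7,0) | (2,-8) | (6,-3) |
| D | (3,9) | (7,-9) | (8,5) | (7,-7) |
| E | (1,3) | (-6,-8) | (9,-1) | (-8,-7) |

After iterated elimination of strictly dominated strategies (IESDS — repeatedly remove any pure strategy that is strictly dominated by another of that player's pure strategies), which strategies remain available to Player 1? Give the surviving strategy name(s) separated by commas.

Row A is eliminated: D beats it against every remaining column (L: 3>-6, CL: 7>4, CR: 8>-6, R: 7>-5).
For Player 1, D strictly dominates C on the remaining columns (L: 3>-4, CL: 7>-7, CR: 8>2, R: 7>6); eliminate C.
For Player 2, L strictly dominates CL on the remaining rows (B: 2>1, D: 9>-9, E: 3>-8); eliminate CL.
Among the remaining strategies, none is strictly dominated by another pure strategy of the same player, so the elimination stops.
Surviving strategies — Player 1: {B, D, E}; Player 2: {L, CR, R}.

B, D, E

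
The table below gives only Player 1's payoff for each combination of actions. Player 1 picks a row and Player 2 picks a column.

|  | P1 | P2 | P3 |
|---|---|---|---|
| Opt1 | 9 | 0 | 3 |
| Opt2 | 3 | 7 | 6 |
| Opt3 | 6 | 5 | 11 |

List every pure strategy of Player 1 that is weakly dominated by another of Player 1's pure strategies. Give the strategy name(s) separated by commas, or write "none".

Opt1: no other strategy beats it everywhere (Opt2 at P1 (9>3); Opt3 at P1 (9>6)).
Opt2: no other strategy beats it everywhere (Opt1 at P2 (7>0); Opt3 at P2 (7>5)).
Opt3 is not dominated — it holds its own against Opt1 at P2 (5>0); Opt2 at P1 (6>3).

none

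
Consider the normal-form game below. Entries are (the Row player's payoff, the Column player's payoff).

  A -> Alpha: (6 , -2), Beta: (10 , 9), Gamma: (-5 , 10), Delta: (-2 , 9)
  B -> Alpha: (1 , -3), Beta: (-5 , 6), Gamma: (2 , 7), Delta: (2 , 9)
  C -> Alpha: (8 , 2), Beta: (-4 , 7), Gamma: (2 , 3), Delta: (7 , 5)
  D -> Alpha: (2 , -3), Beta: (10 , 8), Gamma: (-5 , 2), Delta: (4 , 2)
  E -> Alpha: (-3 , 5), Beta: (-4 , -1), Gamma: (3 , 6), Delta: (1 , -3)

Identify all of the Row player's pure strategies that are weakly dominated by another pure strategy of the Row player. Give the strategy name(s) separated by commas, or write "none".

A: no other strategy beats it everywhere (B at Alpha (6>1); C at Beta (10>-4); D at Alpha (6>2); E at Alpha (6>-3)).
B is weakly dominated by C (Alpha: 8>1, Beta: -4>-5, Gamma: 2=2, Delta: 7>2).
C: no other strategy beats it everywhere (A at Alpha (8>6); B at Alpha (8>1); D at Alpha (8>2); E at Alpha (8>-3)).
D: no other strategy beats it everywhere (A at Delta (4>-2); B at Alpha (2>1); C at Beta (10>-4); E at Alpha (2>-3)).
E: no other strategy beats it everywhere (A at Gamma (3>-5); B at Beta (-4>-5); C at Gamma (3>2); D at Gamma (3>-5)).

B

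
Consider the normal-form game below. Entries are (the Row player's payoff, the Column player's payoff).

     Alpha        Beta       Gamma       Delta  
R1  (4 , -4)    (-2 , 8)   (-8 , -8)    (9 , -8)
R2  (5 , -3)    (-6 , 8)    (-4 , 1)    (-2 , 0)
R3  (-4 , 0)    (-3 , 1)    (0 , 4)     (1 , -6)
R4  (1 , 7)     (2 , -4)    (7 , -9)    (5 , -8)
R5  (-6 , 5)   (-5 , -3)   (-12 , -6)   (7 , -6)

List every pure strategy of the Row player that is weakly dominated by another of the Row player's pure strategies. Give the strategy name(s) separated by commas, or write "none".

Nothing dominates R1: R2 at Beta (-2>-6); R3 at Alpha (4>-4); R4 at Alpha (4>1); R5 at Alpha (4>-6).
R2: no other strategy beats it everywhere (R1 at Alpha (5>4); R3 at Alpha (5>-4); R4 at Alpha (5>1); R5 at Alpha (5>-6)).
R4 weakly dominates R3 — Alpha: 1>-4, Beta: 2>-3, Gamma: 7>0, Delta: 5>1.
R4: no other strategy beats it everywhere (R1 at Beta (2>-2); R2 at Beta (2>-6); R3 at Alpha (1>-4); R5 at Alpha (1>-6)).
R1 weakly dominates R5 — Alpha: 4>-6, Beta: -2>-5, Gamma: -8>-12, Delta: 9>7.

R3, R5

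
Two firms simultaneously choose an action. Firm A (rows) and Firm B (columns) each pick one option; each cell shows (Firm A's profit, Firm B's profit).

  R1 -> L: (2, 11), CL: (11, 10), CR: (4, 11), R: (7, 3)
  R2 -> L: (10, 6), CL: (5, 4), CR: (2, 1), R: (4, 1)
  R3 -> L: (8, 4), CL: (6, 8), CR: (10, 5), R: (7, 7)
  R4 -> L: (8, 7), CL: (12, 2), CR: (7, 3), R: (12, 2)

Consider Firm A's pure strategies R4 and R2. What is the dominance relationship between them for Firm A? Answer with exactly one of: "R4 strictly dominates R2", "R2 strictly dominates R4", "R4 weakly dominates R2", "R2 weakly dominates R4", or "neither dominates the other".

R4's payoffs vs R2's, by Firm B's action — L: 8<10, CL: 12>5, CR: 7>2, R: 12>4.
R4 does better at CL, CR, R but worse at L; neither strategy dominates the other.

neither dominates the other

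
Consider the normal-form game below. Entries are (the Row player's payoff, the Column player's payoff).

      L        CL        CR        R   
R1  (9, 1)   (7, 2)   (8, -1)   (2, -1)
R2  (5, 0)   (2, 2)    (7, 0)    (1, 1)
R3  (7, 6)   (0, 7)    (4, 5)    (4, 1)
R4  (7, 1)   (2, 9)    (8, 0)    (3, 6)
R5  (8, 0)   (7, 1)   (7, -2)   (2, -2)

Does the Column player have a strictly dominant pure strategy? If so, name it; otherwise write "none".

CL vs L: R1: 2>1, R2: 2>0, R3: 7>6, R4: 9>1, R5: 1>0.
CL vs CR: R1: 2>-1, R2: 2>0, R3: 7>5, R4: 9>0, R5: 1>-2.
CL vs R: R1: 2>-1, R2: 2>1, R3: 7>1, R4: 9>6, R5: 1>-2.
CL strictly beats every other strategy against every opponent action, so it is strictly dominant.

CL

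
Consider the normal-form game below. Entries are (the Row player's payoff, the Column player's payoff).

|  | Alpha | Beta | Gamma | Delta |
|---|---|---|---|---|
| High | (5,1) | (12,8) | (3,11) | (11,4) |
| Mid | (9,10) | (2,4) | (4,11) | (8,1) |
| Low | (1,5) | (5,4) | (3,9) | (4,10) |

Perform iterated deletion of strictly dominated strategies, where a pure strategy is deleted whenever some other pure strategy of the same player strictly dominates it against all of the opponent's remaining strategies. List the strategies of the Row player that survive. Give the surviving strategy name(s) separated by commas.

The Column player's strategy Alpha is strictly dominated by Gamma (High: 11>1, Mid: 11>10, Low: 9>5) and is removed.
For the Column player, Gamma strictly dominates Beta on the remaining rows (High: 11>8, Mid: 11>4, Low: 9>4); eliminate Beta.
For the Row player, Mid strictly dominates Low on the remaining columns (Gamma: 4>3, Delta: 8>4); eliminate Low.
Column Delta is eliminated: Gamma beats it against every remaining row (High: 11>4, Mid: 11>1).
For the Row player, Mid strictly dominates High on the remaining columns (Gamma: 4>3); eliminate High.
Among the remaining strategies, none is strictly dominated by another pure strategy of the same player, so the elimination stops.
Surviving strategies — the Row player: {Mid}; the Column player: {Gamma}.

Mid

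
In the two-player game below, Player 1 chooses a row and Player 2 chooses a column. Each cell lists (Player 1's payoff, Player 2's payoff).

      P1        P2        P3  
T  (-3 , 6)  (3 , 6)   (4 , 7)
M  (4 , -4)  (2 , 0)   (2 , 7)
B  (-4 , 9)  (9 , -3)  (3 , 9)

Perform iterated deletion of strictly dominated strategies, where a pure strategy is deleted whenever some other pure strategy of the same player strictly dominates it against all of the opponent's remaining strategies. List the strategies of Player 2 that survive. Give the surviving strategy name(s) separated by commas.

P3

For Player 2, P3 strictly dominates P2 on the remaining rows (T: 7>6, M: 7>0, B: 9>-3); eliminate P2.
Player 1's strategy B is strictly dominated by T (P1: -3>-4, P3: 4>3) and is removed.
Column P1 is eliminated: P3 beats it against every remaining row (T: 7>6, M: 7>-4).
For Player 1, T strictly dominates M on the remaining columns (P3: 4>2); eliminate M.
Among the remaining strategies, none is strictly dominated by another pure strategy of the same player, so the elimination stops.
Surviving strategies — Player 1: {T}; Player 2: {P3}.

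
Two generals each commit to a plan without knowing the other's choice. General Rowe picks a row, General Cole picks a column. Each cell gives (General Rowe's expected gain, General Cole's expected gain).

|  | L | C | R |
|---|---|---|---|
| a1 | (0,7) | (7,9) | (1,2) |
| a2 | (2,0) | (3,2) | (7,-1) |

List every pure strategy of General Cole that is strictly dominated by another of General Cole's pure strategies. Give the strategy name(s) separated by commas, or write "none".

C strictly dominates L — a1: 9>7, a2: 2>0.
Nothing dominates C: L at a1 (9>7); R at a1 (9>2).
R is strictly dominated by L (a1: 7>2, a2: 0>-1).

L, R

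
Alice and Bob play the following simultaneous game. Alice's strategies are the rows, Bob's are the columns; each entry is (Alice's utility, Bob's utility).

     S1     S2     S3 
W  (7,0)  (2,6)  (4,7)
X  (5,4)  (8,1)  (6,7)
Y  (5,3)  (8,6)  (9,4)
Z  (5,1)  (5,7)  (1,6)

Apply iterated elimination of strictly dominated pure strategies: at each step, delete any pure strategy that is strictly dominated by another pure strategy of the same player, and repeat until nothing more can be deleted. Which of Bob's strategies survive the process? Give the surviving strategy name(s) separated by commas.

S2, S3

For Bob, S3 strictly dominates S1 on the remaining rows (W: 7>0, X: 7>4, Y: 4>3, Z: 6>1); eliminate S1.
Row W is eliminated: X beats it against every remaining column (S2: 8>2, S3: 6>4).
For Alice, X strictly dominates Z on the remaining columns (S2: 8>5, S3: 6>1); eliminate Z.
Among the remaining strategies, none is strictly dominated by another pure strategy of the same player, so the elimination stops.
Surviving strategies — Alice: {X, Y}; Bob: {S2, S3}.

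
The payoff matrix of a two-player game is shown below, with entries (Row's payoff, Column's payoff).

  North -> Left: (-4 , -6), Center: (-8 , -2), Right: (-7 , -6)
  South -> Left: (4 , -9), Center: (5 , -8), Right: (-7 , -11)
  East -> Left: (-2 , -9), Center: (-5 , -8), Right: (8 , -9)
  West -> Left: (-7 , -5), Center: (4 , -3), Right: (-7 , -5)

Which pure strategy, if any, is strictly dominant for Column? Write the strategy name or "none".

Center vs Left: North: -2>-6, South: -8>-9, East: -8>-9, West: -3>-5.
Center vs Right: North: -2>-6, South: -8>-11, East: -8>-9, West: -3>-5.
Center strictly beats every other strategy against every opponent action, so it is strictly dominant.

Center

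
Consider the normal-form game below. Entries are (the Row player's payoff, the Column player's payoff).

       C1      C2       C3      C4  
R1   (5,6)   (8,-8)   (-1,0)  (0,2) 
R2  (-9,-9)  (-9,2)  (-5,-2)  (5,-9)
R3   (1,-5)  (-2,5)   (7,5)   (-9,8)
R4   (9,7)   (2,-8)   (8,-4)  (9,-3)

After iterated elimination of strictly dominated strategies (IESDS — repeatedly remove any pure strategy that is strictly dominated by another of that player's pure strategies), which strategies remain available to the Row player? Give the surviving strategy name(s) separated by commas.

R4

The Row player's strategy R2 is strictly dominated by R4 (C1: 9>-9, C2: 2>-9, C3: 8>-5, C4: 9>5) and is removed.
Row R3 is eliminated: R4 beats it against every remaining column (C1: 9>1, C2: 2>-2, C3: 8>7, C4: 9>-9).
For the Column player, C1 strictly dominates C2 on the remaining rows (R1: 6>-8, R4: 7>-8); eliminate C2.
For the Row player, R4 strictly dominates R1 on the remaining columns (C1: 9>5, C3: 8>-1, C4: 9>0); eliminate R1.
Column C3 is eliminated: C1 beats it against every remaining row (R4: 7>-4).
Column C4 is eliminated: C1 beats it against every remaining row (R4: 7>-3).
Among the remaining strategies, none is strictly dominated by another pure strategy of the same player, so the elimination stops.
Surviving strategies — the Row player: {R4}; the Column player: {C1}.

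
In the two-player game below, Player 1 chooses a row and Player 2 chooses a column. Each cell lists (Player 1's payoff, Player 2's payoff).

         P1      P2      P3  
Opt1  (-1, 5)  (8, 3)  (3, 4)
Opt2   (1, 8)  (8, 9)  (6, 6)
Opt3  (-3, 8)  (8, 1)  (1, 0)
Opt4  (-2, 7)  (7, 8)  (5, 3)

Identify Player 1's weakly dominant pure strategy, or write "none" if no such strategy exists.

Opt2

Opt2 vs Opt1: P1: 1>-1, P2: 8=8, P3: 6>3.
Opt2 vs Opt3: P1: 1>-3, P2: 8=8, P3: 6>1.
Opt2 vs Opt4: P1: 1>-2, P2: 8>7, P3: 6>5.
Opt2 is at least as good as every other strategy against every opponent action, so it is weakly dominant.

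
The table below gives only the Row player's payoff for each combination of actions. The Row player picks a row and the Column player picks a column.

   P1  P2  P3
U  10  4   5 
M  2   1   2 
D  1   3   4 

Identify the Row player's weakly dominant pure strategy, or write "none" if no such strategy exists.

U vs M: P1: 10>2, P2: 4>1, P3: 5>2.
U vs D: P1: 10>1, P2: 4>3, P3: 5>4.
U is at least as good as every other strategy against every opponent action, so it is weakly dominant.

U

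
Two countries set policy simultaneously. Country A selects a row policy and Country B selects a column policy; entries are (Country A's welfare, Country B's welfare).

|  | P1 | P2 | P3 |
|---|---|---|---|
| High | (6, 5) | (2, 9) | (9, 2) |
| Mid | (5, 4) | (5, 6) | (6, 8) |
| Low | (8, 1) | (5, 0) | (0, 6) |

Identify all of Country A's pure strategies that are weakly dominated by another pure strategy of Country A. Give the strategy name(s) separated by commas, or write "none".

none

High is not dominated — it holds its own against Mid at P1 (6>5); Low at P3 (9>0).
Mid: no other strategy beats it everywhere (High at P2 (5>2); Low at P3 (6>0)).
Low is not dominated — it holds its own against High at P1 (8>6); Mid at P1 (8>5).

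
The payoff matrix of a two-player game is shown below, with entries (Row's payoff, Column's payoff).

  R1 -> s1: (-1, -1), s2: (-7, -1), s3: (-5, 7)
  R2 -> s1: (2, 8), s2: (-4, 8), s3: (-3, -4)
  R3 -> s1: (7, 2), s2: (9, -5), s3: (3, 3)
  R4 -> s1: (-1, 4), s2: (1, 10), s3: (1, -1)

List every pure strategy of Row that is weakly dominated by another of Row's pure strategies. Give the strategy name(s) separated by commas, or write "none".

R1, R2, R4

R1 is weakly dominated by R2 (s1: 2>-1, s2: -4>-7, s3: -3>-5).
R3 weakly dominates R2 — s1: 7>2, s2: 9>-4, s3: 3>-3.
R3 is not dominated — it holds its own against R1 at s1 (7>-1); R2 at s1 (7>2); R4 at s1 (7>-1).
R3 weakly dominates R4 — s1: 7>-1, s2: 9>1, s3: 3>1.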